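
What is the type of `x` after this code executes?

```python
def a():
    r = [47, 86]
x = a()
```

Function without return returns None

NoneType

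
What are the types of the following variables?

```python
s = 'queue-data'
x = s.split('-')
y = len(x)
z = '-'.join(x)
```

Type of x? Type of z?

str.split() returns list; str.join() returns str

list, str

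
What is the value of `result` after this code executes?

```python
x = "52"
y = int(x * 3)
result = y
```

x = '52'; y = 525252; result = 525252

525252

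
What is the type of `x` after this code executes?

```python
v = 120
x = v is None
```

'is' comparison returns bool

bool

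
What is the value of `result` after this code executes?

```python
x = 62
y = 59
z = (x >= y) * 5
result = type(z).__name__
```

x is int; y is int; z is int; result = 'int'

'int'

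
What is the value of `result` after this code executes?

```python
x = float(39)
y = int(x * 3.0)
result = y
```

x = 39.0; y = 117; result = 117

117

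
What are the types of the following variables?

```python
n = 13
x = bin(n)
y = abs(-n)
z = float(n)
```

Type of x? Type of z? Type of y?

bin() returns str; float() returns float; abs() of int returns int

str, float, int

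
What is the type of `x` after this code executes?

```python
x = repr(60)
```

repr() returns str

str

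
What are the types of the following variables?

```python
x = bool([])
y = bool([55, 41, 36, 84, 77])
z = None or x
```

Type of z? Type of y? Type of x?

None or bool returns the bool; bool() returns bool; bool() returns bool

bool, bool, bool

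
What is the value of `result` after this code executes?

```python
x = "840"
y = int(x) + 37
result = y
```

x = '840'; y = 877; result = 877

877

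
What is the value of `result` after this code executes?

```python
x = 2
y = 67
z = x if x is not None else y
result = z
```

x = 2; y = 67; z = 2; result = 2

2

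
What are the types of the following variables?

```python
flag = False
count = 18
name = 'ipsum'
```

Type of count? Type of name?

count is assigned a bare integer (no decimal point), so it is an int; name is assigned a quoted string literal, so it is a str

int, str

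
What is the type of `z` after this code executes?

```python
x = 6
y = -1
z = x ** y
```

int ** negative = float

float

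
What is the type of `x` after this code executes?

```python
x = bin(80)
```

bin() returns str representation

str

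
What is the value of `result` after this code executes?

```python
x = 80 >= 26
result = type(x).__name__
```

x is bool; result = 'bool'

'bool'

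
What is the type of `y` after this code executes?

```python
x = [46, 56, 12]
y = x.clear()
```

list.clear() returns None

NoneType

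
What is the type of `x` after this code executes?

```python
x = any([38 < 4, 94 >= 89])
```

any() returns bool

bool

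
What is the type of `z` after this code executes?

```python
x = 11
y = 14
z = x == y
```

Comparison returns bool

bool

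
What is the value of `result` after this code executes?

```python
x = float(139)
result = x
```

x = 139.0; result = 139.0

139.0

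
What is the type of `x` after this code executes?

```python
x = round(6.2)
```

round() with no decimal places returns int

int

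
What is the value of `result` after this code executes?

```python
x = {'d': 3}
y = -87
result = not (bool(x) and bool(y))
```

x = {'d': 3}; y = -87; result = False

False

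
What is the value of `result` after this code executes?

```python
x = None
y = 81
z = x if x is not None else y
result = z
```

x = None; y = 81; z = 81; result = 81

81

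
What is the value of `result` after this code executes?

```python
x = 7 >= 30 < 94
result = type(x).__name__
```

x is bool; result = 'bool'

'bool'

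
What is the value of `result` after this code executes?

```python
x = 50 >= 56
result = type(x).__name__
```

x is bool; result = 'bool'

'bool'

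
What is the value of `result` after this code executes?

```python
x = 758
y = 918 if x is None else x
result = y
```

x = 758; y = 758; result = 758

758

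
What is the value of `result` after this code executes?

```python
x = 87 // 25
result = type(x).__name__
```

x is int; result = 'int'

'int'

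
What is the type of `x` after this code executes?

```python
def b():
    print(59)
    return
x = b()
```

Bare return returns None

NoneType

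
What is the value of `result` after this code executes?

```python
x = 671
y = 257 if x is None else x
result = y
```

x = 671; y = 671; result = 671

671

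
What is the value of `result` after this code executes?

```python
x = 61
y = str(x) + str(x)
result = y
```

x = 61; y = '6161'; result = '6161'

'6161'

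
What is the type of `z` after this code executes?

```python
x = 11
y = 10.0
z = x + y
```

int + float = float

float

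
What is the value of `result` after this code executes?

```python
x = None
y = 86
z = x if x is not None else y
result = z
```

x = None; y = 86; z = 86; result = 86

86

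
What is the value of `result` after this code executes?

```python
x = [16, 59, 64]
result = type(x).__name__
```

x is list; result = 'list'

'list'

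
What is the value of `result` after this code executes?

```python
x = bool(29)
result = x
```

x = True; result = True

True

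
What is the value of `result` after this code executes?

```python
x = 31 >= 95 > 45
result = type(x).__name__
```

x is bool; result = 'bool'

'bool'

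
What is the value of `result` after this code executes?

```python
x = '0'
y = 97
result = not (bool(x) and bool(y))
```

x = '0'; y = 97; result = False

False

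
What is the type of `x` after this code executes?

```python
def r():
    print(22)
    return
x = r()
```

Bare return returns None

NoneType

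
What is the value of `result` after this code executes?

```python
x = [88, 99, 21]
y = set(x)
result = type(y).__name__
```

x is list; y is set; result = 'set'

'set'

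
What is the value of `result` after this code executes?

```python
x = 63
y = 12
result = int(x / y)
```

x = 63; y = 12; result = 5

5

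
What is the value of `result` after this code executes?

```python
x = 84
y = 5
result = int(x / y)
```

x = 84; y = 5; result = 16

16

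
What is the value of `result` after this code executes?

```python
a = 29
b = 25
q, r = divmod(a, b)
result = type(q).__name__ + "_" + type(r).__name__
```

a is int; b is int; q is int; r is int; result = 'int_int'

'int_int'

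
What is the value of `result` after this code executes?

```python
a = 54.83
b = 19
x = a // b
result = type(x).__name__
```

a is float; b is int; x is float; result = 'float'

'float'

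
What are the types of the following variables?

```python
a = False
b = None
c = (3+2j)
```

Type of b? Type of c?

b is assigned None, whose type is NoneType; c is assigned (3+2j), an int plus an imaginary literal (j suffix), which evaluates to complex

NoneType, complex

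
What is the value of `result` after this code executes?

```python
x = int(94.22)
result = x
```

x = 94; result = 94

94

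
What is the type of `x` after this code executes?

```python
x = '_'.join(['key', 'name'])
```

str.join() returns str

str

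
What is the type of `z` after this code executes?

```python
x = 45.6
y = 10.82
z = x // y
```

float // float = float

float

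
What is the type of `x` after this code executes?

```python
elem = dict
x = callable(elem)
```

callable() returns bool

bool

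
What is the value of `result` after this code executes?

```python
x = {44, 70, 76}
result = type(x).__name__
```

x is set; result = 'set'

'set'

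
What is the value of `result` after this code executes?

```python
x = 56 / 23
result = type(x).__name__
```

x is float; result = 'float'

'float'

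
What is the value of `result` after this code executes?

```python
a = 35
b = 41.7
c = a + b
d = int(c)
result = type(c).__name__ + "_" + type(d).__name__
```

a is int; b is float; c is float; d is int; result = 'float_int'

'float_int'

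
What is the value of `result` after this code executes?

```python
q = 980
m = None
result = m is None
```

q = 980; m = None; result = True

True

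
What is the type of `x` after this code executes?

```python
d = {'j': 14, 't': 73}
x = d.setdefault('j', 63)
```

dict.setdefault() returns the (existing or default) value

int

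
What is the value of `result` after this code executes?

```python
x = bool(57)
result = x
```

x = True; result = True

True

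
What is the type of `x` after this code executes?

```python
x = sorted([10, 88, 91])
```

sorted() always returns list

list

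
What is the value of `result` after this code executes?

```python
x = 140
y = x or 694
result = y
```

x = 140; y = 140; result = 140

140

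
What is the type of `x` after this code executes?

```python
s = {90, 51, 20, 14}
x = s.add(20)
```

set.add() returns None (mutates in place)

NoneType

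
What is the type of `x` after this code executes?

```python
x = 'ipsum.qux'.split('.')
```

str.split() returns list

list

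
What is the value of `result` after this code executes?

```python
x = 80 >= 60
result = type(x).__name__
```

x is bool; result = 'bool'

'bool'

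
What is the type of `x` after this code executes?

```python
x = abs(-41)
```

abs() of int returns int

int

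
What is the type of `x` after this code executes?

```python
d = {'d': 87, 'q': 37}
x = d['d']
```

Accessing dict[str, int] with str key returns int

int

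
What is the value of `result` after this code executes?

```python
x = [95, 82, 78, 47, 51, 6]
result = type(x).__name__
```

x is list; result = 'list'

'list'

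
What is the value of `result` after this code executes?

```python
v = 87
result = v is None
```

v = 87; result = False

False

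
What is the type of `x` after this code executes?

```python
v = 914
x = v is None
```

'is' comparison returns bool

bool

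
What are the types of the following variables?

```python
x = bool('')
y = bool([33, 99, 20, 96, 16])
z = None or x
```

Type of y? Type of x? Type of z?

bool() returns bool; bool() returns bool; None or bool returns the bool

bool, bool, bool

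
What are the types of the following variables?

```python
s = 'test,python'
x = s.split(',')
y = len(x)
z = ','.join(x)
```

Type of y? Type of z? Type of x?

len() returns int; str.join() returns str; str.split() returns list

int, str, list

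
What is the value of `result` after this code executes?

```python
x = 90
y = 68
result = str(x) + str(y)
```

x = 90; y = 68; result = '9068'

'9068'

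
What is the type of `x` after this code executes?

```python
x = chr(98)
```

chr() returns str (single char)

str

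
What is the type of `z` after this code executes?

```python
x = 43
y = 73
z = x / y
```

int / int = float

float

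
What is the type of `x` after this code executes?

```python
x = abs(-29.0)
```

abs() of float returns float

float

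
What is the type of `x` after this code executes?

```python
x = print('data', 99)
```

print() returns None

NoneType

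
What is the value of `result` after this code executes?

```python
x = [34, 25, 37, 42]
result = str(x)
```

x = [34, 25, 37, 42]; result = '[34, 25, 37, 42]'

'[34, 25, 37, 42]'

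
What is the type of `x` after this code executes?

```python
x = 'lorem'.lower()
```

str.lower() returns str

str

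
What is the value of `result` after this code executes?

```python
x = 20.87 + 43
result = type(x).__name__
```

x is float; result = 'float'

'float'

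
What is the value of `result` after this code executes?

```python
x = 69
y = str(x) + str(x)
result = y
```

x = 69; y = '6969'; result = '6969'

'6969'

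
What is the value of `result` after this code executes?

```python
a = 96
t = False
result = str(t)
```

a = 96; t = False; result = 'False'

'False'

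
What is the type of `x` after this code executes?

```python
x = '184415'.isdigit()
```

str.isdigit() returns bool

bool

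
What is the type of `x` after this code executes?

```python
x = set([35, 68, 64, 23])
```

set() constructor returns set

set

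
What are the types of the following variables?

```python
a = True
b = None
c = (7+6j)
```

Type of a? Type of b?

a is assigned the constant True, which has type bool; b is assigned None, whose type is NoneType

bool, NoneType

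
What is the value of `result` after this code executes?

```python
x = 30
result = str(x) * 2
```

x = 30; result = '3030'

'3030'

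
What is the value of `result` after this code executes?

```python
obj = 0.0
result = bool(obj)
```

obj = 0.0; result = False

False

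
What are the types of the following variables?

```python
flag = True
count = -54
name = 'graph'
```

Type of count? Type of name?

count is assigned a bare integer (no decimal point), so it is an int; name is assigned a quoted string literal, so it is a str

int, str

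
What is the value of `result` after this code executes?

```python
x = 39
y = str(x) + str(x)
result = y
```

x = 39; y = '3939'; result = '3939'

'3939'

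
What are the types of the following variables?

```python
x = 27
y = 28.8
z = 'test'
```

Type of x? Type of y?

x is assigned a bare integer (no decimal point), so it is an int; y is assigned a number with a decimal point, so it is a float

int, float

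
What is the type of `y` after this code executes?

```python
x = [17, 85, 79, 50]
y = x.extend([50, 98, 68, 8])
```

list.extend() returns None

NoneType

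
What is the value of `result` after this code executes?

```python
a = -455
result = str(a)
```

a = -455; result = '-455'

'-455'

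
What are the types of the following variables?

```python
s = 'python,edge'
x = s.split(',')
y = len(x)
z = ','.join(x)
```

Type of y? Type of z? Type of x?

len() returns int; str.join() returns str; str.split() returns list

int, str, list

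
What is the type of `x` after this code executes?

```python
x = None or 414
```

'or' with None returns the other truthy value

int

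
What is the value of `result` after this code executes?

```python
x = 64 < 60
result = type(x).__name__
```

x is bool; result = 'bool'

'bool'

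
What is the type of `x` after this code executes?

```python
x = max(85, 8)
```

max() of ints returns int

int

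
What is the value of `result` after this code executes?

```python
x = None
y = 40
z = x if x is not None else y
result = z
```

x = None; y = 40; z = 40; result = 40

40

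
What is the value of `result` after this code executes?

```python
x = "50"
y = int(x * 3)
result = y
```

x = '50'; y = 505050; result = 505050

505050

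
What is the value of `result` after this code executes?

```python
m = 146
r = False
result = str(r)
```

m = 146; r = False; result = 'False'

'False'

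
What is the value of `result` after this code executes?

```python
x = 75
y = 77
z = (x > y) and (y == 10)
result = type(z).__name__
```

x is int; y is int; z is bool; result = 'bool'

'bool'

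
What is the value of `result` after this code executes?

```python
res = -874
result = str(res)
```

res = -874; result = '-874'

'-874'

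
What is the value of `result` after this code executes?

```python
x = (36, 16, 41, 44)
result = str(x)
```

x = (36, 16, 41, 44); result = '(36, 16, 41, 44)'

'(36, 16, 41, 44)'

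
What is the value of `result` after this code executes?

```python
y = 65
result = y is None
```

y = 65; result = False

False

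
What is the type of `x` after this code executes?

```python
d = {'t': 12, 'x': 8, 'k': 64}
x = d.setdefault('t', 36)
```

dict.setdefault() returns the (existing or default) value

int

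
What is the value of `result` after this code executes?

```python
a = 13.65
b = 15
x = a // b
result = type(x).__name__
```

a is float; b is int; x is float; result = 'float'

'float'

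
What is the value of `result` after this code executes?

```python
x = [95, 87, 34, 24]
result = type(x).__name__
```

x is list; result = 'list'

'list'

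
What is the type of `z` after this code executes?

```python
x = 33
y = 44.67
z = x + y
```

int + float = float

float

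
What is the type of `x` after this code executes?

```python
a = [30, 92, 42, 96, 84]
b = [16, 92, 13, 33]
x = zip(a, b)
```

zip() returns a zip object

zip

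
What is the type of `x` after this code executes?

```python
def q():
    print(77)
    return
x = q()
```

Bare return returns None

NoneType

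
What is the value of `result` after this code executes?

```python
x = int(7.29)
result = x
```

x = 7; result = 7

7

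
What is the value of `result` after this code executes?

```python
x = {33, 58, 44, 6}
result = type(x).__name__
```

x is set; result = 'set'

'set'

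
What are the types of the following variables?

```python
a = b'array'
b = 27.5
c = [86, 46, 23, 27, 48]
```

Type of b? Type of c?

b is assigned a number with a decimal point, so it is a float; c is assigned a list literal (square brackets)

float, list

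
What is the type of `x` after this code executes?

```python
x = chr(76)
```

chr() returns str (single char)

str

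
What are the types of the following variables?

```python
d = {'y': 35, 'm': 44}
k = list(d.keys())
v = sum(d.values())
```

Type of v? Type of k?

sum of ints is int; list() converts to list

int, list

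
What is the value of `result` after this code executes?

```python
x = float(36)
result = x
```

x = 36.0; result = 36.0

36.0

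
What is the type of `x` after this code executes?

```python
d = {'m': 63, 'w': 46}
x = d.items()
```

dict.items() returns dict_items view

dict_items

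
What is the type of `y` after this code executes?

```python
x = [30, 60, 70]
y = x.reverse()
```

list.reverse() returns None

NoneType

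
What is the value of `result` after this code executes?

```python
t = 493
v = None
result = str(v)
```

t = 493; v = None; result = 'None'

'None'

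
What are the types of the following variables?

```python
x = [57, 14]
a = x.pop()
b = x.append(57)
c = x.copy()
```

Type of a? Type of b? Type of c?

pop() returns element; append() returns None; copy() returns list

int, NoneType, list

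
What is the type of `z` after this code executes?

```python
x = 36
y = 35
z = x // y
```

int // int = int

int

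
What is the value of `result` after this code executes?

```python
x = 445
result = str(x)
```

x = 445; result = '445'

'445'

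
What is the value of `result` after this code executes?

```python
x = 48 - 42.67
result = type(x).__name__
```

x is float; result = 'float'

'float'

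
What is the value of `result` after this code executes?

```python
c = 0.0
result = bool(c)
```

c = 0.0; result = False

False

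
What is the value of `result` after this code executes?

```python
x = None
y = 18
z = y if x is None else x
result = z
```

x = None; y = 18; z = 18; result = 18

18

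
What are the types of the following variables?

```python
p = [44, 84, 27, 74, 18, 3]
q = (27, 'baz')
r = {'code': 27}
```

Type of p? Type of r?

p is assigned a list literal (square brackets); r is assigned a dict literal ({key: value})

list, dict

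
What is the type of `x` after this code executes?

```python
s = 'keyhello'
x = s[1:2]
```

Slicing a str returns str

str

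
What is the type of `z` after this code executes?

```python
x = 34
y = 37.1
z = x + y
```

int + float = float

float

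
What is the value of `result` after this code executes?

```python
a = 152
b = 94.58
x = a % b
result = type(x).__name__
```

a is int; b is float; x is float; result = 'float'

'float'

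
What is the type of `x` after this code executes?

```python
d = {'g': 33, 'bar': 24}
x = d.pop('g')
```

dict.pop() returns the value

int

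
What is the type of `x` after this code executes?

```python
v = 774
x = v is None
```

'is' comparison returns bool

bool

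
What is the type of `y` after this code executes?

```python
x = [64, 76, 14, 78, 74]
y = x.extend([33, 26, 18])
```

list.extend() returns None

NoneType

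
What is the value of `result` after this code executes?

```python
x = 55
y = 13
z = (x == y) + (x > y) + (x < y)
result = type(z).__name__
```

x is int; y is int; z is int; result = 'int'

'int'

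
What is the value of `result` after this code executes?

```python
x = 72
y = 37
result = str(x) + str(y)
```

x = 72; y = 37; result = '7237'

'7237'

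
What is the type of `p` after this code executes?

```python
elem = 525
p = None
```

None has type NoneType

NoneType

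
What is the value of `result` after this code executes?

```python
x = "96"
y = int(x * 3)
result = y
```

x = '96'; y = 969696; result = 969696

969696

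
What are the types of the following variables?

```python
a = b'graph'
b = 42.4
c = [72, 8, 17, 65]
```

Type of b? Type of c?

b is assigned a number with a decimal point, so it is a float; c is assigned a list literal (square brackets)

float, list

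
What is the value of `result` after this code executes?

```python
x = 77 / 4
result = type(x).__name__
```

x is float; result = 'float'

'float'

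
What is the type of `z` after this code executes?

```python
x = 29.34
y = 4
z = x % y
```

float % int = float

float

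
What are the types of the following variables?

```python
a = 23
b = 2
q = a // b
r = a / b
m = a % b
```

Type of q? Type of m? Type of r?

// returns int; % of ints returns int; / returns float

int, int, float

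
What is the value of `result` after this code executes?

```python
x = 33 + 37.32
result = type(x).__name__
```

x is float; result = 'float'

'float'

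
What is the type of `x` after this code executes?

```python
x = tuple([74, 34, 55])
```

tuple() constructor returns tuple

tuple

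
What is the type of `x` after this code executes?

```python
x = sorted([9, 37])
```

sorted() always returns list

list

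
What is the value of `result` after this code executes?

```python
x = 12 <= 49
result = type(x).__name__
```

x is bool; result = 'bool'

'bool'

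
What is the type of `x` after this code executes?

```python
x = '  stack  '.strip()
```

str.strip() returns str

str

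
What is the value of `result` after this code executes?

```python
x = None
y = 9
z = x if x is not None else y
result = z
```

x = None; y = 9; z = 9; result = 9

9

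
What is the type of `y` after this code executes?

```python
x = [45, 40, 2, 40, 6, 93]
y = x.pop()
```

list.pop() returns the popped element

int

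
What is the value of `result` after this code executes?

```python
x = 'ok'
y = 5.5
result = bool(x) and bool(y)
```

x = 'ok'; y = 5.5; result = True

True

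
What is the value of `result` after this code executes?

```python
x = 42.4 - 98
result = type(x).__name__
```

x is float; result = 'float'

'float'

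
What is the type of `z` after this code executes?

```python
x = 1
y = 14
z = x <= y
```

Comparison returns bool

bool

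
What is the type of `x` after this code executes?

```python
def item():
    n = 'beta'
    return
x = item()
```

Bare return returns None

NoneType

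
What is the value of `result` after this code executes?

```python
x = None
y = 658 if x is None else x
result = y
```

x = None; y = 658; result = 658

658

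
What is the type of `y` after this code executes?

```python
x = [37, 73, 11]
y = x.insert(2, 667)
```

list.insert() returns None

NoneType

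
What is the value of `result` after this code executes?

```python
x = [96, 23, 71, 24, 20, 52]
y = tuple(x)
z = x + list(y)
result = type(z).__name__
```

x is list; y is tuple; z is list; result = 'list'

'list'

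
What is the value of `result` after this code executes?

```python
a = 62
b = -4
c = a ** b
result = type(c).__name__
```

a is int; b is int; c is float; result = 'float'

'float'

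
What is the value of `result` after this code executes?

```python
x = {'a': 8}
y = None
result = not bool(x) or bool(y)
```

x = {'a': 8}; y = None; result = False

False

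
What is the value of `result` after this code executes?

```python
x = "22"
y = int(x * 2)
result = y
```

x = '22'; y = 2222; result = 2222

2222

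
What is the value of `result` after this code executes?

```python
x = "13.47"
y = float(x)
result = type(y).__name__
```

x is str; y is float; result = 'float'

'float'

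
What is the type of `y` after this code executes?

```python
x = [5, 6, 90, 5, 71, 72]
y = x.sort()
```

list.sort() returns None (mutates in place)

NoneType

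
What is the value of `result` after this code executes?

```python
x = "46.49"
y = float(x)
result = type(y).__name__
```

x is str; y is float; result = 'float'

'float'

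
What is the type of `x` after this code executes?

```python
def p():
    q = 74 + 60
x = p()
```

Function without return returns None

NoneType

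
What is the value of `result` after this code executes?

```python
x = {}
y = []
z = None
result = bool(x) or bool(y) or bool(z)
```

x = {}; y = []; z = None; result = False

False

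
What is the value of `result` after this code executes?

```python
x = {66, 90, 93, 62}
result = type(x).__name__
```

x is set; result = 'set'

'set'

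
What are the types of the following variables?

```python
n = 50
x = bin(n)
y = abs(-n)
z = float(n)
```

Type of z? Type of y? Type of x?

float() returns float; abs() of int returns int; bin() returns str

float, int, str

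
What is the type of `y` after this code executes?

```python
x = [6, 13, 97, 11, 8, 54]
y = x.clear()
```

list.clear() returns None

NoneType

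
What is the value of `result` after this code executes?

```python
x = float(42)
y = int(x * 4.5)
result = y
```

x = 42.0; y = 189; result = 189

189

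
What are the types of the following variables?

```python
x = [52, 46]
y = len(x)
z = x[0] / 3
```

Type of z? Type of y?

int / int = float; len() returns int

float, int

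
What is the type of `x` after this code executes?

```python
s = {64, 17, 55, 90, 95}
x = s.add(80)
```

set.add() returns None (mutates in place)

NoneType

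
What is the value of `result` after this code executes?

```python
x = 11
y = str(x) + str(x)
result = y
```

x = 11; y = '1111'; result = '1111'

'1111'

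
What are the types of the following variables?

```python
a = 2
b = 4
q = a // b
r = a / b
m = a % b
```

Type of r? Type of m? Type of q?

/ returns float; % of ints returns int; // returns int

float, int, int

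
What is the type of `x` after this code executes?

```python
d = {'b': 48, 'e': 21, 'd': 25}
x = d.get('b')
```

dict.get() returns value type when found

int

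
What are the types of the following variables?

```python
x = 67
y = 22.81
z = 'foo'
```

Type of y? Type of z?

y is assigned a number with a decimal point, so it is a float; z is assigned a quoted string literal, so it is a str

float, str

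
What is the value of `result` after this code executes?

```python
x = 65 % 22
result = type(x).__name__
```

x is int; result = 'int'

'int'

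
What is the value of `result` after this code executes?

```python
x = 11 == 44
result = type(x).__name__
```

x is bool; result = 'bool'

'bool'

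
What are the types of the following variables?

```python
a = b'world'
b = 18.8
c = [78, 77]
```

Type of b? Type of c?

b is assigned a number with a decimal point, so it is a float; c is assigned a list literal (square brackets)

float, list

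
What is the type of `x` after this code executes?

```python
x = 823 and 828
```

'and' with truthy values returns last operand (int)

int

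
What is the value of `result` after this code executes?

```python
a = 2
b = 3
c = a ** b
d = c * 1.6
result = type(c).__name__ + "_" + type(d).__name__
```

a is int; b is int; c is int; d is float; result = 'int_float'

'int_float'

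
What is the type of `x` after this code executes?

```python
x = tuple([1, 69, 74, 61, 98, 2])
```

tuple() constructor returns tuple

tuple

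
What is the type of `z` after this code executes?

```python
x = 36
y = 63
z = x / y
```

int / int = float

float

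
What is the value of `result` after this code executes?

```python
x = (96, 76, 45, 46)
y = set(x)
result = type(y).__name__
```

x is tuple; y is set; result = 'set'

'set'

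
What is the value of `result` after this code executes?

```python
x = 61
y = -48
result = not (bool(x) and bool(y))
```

x = 61; y = -48; result = False

False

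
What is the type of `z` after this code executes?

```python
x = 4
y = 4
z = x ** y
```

positive int ** positive int = int

int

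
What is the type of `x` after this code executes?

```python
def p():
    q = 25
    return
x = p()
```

Bare return returns None

NoneType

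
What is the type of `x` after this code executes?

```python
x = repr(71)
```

repr() returns str

str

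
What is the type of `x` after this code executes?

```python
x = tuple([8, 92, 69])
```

tuple() constructor returns tuple

tuple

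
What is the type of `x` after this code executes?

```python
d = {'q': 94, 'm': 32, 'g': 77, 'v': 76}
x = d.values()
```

.values() returns dict_values view

dict_values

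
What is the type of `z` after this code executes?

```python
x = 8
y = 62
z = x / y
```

int / int = float

float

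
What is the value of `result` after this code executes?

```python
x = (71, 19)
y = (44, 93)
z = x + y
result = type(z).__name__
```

x is tuple; y is tuple; z is tuple; result = 'tuple'

'tuple'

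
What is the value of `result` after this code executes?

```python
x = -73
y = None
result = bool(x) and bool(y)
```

x = -73; y = None; result = False

False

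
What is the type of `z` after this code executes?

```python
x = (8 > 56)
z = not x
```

'not' returns bool

bool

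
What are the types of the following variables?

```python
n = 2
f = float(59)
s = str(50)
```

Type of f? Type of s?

f is assigned the result of calling float(), which returns a float; s is assigned the result of calling str(), which returns a str

float, str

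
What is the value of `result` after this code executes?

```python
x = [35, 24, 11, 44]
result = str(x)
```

x = [35, 24, 11, 44]; result = '[35, 24, 11, 44]'

'[35, 24, 11, 44]'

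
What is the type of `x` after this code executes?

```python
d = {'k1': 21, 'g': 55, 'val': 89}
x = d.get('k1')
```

dict.get() returns value type when found

int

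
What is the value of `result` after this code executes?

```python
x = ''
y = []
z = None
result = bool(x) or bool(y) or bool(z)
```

x = ''; y = []; z = None; result = False

False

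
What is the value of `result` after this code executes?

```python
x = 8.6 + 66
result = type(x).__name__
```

x is float; result = 'float'

'float'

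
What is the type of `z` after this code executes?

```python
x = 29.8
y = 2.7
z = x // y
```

float // float = float

float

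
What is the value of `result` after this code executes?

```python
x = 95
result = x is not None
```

x = 95; result = True

True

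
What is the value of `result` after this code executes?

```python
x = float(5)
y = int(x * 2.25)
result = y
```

x = 5.0; y = 11; result = 11

11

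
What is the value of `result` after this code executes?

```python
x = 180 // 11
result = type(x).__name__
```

x is int; result = 'int'

'int'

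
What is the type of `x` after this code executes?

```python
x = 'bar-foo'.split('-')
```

str.split() returns list

list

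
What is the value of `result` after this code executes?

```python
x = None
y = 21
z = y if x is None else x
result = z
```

x = None; y = 21; z = 21; result = 21

21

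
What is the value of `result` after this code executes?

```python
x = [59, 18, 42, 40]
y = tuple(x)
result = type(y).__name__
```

x is list; y is tuple; result = 'tuple'

'tuple'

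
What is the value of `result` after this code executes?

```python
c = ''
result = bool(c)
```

c = ''; result = False

False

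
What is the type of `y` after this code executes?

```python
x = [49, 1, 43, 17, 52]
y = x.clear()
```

list.clear() returns None

NoneType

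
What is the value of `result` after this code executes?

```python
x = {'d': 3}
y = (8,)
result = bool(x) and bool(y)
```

x = {'d': 3}; y = (8,); result = True

True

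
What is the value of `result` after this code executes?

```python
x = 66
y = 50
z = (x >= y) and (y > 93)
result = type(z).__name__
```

x is int; y is int; z is bool; result = 'bool'

'bool'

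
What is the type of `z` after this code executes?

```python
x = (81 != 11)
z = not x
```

'not' returns bool

bool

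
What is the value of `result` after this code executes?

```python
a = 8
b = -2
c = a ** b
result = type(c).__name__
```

a is int; b is int; c is float; result = 'float'

'float'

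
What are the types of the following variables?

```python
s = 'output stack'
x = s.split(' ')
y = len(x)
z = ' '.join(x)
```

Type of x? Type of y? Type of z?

str.split() returns list; len() returns int; str.join() returns str

list, int, str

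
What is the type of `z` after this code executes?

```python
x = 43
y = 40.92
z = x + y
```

int + float = float

float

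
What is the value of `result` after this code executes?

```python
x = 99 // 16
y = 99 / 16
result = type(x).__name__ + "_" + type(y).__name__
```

x is int; y is float; result = 'int_float'

'int_float'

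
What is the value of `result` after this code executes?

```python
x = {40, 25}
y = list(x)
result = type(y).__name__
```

x is set; y is list; result = 'list'

'list'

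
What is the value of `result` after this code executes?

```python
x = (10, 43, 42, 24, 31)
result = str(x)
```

x = (10, 43, 42, 24, 31); result = '(10, 43, 42, 24, 31)'

'(10, 43, 42, 24, 31)'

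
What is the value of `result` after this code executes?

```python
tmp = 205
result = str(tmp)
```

tmp = 205; result = '205'

'205'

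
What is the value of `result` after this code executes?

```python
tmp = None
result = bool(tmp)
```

tmp = None; result = False

False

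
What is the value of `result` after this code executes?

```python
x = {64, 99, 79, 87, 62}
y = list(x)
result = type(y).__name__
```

x is set; y is list; result = 'list'

'list'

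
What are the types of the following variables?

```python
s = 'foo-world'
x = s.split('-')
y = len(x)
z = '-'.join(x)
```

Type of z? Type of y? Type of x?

str.join() returns str; len() returns int; str.split() returns list

str, int, list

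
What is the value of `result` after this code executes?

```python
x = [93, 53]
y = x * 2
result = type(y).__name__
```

x is list; y is list; result = 'list'

'list'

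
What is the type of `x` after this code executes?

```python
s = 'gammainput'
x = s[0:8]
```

Slicing a str returns str

str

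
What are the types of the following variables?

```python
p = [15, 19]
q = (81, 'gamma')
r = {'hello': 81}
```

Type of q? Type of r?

q is assigned a tuple (parenthesized, comma-separated values); r is assigned a dict literal ({key: value})

tuple, dict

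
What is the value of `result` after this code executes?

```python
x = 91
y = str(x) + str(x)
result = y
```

x = 91; y = '9191'; result = '9191'

'9191'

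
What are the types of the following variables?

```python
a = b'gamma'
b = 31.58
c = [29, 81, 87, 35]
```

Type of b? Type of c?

b is assigned a number with a decimal point, so it is a float; c is assigned a list literal (square brackets)

float, list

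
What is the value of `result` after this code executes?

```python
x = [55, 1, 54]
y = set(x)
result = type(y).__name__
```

x is list; y is set; result = 'set'

'set'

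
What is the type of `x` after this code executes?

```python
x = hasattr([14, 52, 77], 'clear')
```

hasattr() returns bool

bool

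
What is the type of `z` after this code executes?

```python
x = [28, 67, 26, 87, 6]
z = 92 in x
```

'in' operator returns bool

bool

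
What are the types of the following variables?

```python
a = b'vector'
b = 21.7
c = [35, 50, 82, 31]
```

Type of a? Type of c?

a is assigned a bytes literal (b'...' prefix); c is assigned a list literal (square brackets)

bytes, list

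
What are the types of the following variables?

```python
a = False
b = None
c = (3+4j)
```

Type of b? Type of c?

b is assigned None, whose type is NoneType; c is assigned (3+4j), an int plus an imaginary literal (j suffix), which evaluates to complex

NoneType, complex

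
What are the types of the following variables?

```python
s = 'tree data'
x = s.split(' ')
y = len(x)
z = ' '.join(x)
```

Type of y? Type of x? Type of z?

len() returns int; str.split() returns list; str.join() returns str

int, list, str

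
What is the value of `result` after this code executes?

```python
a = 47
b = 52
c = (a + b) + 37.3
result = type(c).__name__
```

a is int; b is int; c is float; result = 'float'

'float'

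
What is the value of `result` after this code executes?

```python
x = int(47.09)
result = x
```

x = 47; result = 47

47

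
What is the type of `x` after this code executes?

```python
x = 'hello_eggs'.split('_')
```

str.split() returns list

list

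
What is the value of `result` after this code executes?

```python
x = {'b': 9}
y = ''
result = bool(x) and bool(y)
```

x = {'b': 9}; y = ''; result = False

False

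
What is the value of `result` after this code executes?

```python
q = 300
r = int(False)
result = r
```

q = 300; r = 0; result = 0

0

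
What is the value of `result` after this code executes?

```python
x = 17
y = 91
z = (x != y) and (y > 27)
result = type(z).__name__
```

x is int; y is int; z is bool; result = 'bool'

'bool'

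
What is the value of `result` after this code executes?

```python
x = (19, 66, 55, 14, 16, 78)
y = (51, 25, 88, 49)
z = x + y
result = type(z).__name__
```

x is tuple; y is tuple; z is tuple; result = 'tuple'

'tuple'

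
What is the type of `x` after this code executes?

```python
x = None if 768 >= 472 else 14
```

768 >= 472 is True, so the if branch is taken

NoneType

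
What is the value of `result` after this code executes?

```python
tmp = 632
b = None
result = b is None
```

tmp = 632; b = None; result = True

True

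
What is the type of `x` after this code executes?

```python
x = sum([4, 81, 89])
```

sum() of ints returns int

int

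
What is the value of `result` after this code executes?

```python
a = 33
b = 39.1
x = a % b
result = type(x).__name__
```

a is int; b is float; x is float; result = 'float'

'float'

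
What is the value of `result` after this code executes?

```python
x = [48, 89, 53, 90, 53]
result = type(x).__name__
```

x is list; result = 'list'

'list'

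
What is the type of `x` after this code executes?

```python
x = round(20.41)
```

round() with no decimal places returns int

int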